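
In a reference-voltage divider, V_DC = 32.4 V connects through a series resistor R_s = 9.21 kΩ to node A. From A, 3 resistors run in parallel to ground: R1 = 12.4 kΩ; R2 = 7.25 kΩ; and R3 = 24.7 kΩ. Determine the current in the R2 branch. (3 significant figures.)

I ≈ 1.32 mA

Equivalent of the parallel group: R_p = 3.860 kΩ.
Node voltage V_A = V_DC · R_p/(R_s + R_p) = 32.4 × 0.2953 = 9.569 V.
Branch current I = V_A/R2 = 9.569/7.25 = 1.320 mA.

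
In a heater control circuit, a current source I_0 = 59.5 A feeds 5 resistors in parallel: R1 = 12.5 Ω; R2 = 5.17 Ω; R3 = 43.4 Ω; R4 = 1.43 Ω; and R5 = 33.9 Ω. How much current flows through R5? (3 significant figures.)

ΣG = 1/12.5 + 1/5.17 + 1/43.4 + 1/1.43 + 1/33.9 = 1.025.
By the current-divider rule, I = I_0 · G_k/ΣG = 59.5 × 0.02877 = 1.712 A.

I ≈ 1.71 A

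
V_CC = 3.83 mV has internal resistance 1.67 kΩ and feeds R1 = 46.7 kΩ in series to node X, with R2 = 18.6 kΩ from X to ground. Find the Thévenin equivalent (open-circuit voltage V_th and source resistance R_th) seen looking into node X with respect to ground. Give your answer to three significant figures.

V_th ≈ 1.06 mV, R_th ≈ 13.4 kΩ

R1' = 1.67 + 46.7 = 48.37 kΩ (source resistance + R1).
Open-circuit (no load on X): V_th = V_CC · R2/(R1' + R2) = 3.83 × 18.6/(48.37 + 18.6) = 1.064 mV.
Looking into X with the source shorted: R_th = R1'·R2/(R1'+R2) = 48.37 × 18.6/66.97 = 13.43 kΩ.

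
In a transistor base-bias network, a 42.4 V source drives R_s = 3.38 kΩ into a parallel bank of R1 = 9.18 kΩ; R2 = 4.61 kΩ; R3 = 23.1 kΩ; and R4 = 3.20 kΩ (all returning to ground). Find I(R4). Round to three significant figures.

I ≈ 4.01 mA

Equivalent of the parallel group: R_p = 1.467 kΩ.
V_A = 42.4 × 1.467/4.847 = 12.83 V.
Branch current I = V_A/R4 = 12.83/3.20 = 4.010 mA.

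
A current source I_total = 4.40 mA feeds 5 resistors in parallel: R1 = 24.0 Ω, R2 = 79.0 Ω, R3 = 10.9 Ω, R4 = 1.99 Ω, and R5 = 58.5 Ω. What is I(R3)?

I ≈ 0.606 mA

Conductances: ΣG = 1/24.0 + 1/79.0 + 1/10.9 + 1/1.99 + 1/58.5 = 0.6657 (1/Ω).
Current divider: I(R3) = I_total · G_k/ΣG = 4.40 × (0.09174/0.6657) = 4.40 × 0.1378 = 0.6064 mA.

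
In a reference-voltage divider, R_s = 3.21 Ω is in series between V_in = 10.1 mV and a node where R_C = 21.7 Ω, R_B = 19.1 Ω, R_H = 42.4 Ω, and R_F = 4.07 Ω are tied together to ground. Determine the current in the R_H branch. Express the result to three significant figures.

I ≈ 0.109 mA

Parallel bank: R_p = 1/(1/21.7 + 1/19.1 + 1/42.4 + 1/4.07) = 2.719 Ω.
Node voltage V_A = V_in · R_p/(R_s + R_p) = 10.1 × 0.4586 = 4.632 mV.
Branch current I = V_A/R_H = 4.632/42.4 = 0.1092 mA.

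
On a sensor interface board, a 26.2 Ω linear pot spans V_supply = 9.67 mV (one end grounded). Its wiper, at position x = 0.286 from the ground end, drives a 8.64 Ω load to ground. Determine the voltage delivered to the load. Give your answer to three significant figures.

V_out ≈ 1.71 mV

Split the track: R_lower = x·R_p = 7.493 Ω, R_upper = (1−x)·R_p = 18.71 Ω.
(x·R_p) ‖ R_L = 4.013 Ω.
Loaded-divider output: V_out = 9.67 × 0.1766 = 1.708 mV.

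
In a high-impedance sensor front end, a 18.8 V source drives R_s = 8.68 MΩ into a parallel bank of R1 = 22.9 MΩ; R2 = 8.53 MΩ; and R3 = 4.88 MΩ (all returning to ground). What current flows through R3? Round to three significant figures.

Equivalent of the parallel group: R_p = 2.734 MΩ.
V_A = 18.8 × 2.734/11.41 = 4.503 V.
I(R3) = V_A / R3 = 4.503/4.88 = 0.9227 µA.

I ≈ 0.923 µA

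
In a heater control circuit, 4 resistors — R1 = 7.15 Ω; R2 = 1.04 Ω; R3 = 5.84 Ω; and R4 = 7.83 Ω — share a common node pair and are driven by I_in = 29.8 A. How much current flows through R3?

I ≈ 3.64 A

Conductances: ΣG = 1/7.15 + 1/1.04 + 1/5.84 + 1/7.83 = 1.400 (1/Ω).
R3 takes the fraction G_k/ΣG = 0.1712/1.400 = 0.1223, so I = 29.8 × 0.1223 = 3.644 A.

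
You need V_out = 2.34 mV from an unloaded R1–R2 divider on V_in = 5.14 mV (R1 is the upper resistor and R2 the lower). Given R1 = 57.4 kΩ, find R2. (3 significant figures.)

The divider ratio is R2/(R1+R2) = 2.34/5.14 = 0.4553.
Rearranging, R2 = R1·k/(1−k) = 57.4 × 0.8357 = 47.97 kΩ.

R2 ≈ 48.0 kΩ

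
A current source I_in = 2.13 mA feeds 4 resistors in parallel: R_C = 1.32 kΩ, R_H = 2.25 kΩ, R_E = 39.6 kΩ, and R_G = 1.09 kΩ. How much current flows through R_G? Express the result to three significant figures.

Total conductance ΣG = 1/1.32 + 1/2.25 + 1/39.6 + 1/1.09 = 2.145 (units of 1/kΩ).
Current divider: I(R_G) = I_in · G_k/ΣG = 2.13 × (0.9174/2.145) = 2.13 × 0.4278 = 0.9111 mA.

I ≈ 0.911 mA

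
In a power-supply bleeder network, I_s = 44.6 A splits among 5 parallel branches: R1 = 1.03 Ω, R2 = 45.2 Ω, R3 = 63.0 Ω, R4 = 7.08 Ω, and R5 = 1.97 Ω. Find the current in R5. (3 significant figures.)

I ≈ 13.7 A

Conductances: ΣG = 1/1.03 + 1/45.2 + 1/63.0 + 1/7.08 + 1/1.97 = 1.658 (1/Ω).
R5 takes the fraction G_k/ΣG = 0.5076/1.658 = 0.3062, so I = 44.6 × 0.3062 = 13.66 A.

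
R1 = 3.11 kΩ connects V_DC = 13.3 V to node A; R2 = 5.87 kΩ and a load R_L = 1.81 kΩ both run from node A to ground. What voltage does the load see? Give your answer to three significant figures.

V_out ≈ 4.09 V

R2 ‖ R_L = (5.87 × 1.81)/(5.87 + 1.81) = 1.383 kΩ.
Now apply the divider: V_out = 13.3 × 0.3079 = 4.095 V.
(Unloaded it would be 8.69 V; the load pulls it down.)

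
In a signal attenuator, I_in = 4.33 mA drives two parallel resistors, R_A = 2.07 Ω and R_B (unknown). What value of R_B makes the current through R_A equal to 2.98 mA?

Two-branch current divider: I_A = I_in · R_B/(R_A + R_B).
2.98/4.33 = R_B/(R_A + R_B) → R_B = R_A · (0.6882)/(1 − 0.6882) = 2.07 × 2.207 = 4.569 Ω.

R_B ≈ 4.57 Ω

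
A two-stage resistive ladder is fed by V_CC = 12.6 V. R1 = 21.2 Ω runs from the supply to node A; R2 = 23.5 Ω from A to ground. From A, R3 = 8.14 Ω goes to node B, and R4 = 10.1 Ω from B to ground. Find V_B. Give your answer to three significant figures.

Looking into the second stage from A: R3 + R4 = 18.24 Ω appears in parallel with R2.
Effective lower resistance at A: R2 ‖ 18.24 = 10.27 Ω.
So V_A = 12.6 × 0.3263 = 4.112 V.
Then the unloaded second divider: V_B = V_A × R4/(R3+R4) = 4.112 × 0.5537 = 2.277 V.

V_B ≈ 2.28 V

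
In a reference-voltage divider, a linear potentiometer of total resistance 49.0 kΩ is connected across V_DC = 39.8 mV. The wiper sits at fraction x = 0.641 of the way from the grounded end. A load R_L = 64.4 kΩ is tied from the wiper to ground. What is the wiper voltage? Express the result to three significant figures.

Split the track: R_lower = x·R_p = 31.41 kΩ, R_upper = (1−x)·R_p = 17.59 kΩ.
(x·R_p) ‖ R_L = 21.11 kΩ.
V_out = 39.8 × 21.11/(17.59 + 21.11) = 21.71 mV.
(Unloaded: V_out = x·V_DC = 25.5 mV.)

V_out ≈ 21.7 mV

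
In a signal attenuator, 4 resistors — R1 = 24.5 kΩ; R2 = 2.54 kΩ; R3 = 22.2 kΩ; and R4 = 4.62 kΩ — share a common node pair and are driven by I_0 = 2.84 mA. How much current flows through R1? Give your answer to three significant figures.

I ≈ 0.167 mA

ΣG = 1/24.5 + 1/2.54 + 1/22.2 + 1/4.62 = 0.6960.
R1 takes the fraction G_k/ΣG = 0.04082/0.6960 = 0.05864, so I = 2.84 × 0.05864 = 0.1665 mA.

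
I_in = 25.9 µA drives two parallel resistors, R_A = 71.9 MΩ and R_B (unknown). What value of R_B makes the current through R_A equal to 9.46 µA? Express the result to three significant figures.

R_B ≈ 41.4 MΩ

Two-branch current divider: I_A = I_in · R_B/(R_A + R_B).
9.46/25.9 = R_B/(R_A + R_B) → R_B = R_A · (0.3653)/(1 − 0.3653) = 71.9 × 0.5754 = 41.37 MΩ.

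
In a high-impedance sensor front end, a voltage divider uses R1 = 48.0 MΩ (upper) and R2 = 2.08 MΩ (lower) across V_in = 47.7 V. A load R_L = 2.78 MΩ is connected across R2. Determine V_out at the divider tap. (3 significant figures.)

V_out ≈ 1.15 V

R2 ‖ R_L = (2.08 × 2.78)/(2.08 + 2.78) = 1.190 MΩ.
Now apply the divider: V_out = 47.7 × 0.02419 = 1.154 V.
(Unloaded it would be 1.98 V; the load pulls it down.)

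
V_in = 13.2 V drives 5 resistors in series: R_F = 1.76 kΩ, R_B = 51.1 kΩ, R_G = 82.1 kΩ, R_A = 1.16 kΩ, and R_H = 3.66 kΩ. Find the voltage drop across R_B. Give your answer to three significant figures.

ΣR = 1.76 + 51.1 + 82.1 + 1.16 + 3.66 = 139.8 kΩ.
V = V_in · R/ΣR = 13.2 × 0.3656 = 4.826 V.

V ≈ 4.83 V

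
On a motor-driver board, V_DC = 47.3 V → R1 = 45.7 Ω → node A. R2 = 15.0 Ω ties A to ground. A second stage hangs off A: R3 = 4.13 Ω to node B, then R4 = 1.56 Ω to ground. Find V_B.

Looking into the second stage from A: R3 + R4 = 5.690 Ω appears in parallel with R2.
R2 ‖ (R3+R4) = 4.125 Ω.
So V_A = 47.3 × 0.08279 = 3.916 V.
Then the unloaded second divider: V_B = V_A × R4/(R3+R4) = 3.916 × 0.2742 = 1.074 V.

V_B ≈ 1.07 V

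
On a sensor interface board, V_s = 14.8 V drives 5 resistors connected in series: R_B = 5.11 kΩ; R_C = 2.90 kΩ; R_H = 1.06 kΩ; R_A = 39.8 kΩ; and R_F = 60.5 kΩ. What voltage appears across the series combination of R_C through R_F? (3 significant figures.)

V ≈ 14.1 V

Series total: ΣR = 5.11 + 2.90 + 1.06 + 39.8 + 60.5 = 109.4 kΩ.
R_{R_C..R_F} = 2.90 + 1.06 + 39.8 + 60.5 = 104.3 kΩ.
V = V_s · R/ΣR = 14.8 × 0.9533 = 14.11 V.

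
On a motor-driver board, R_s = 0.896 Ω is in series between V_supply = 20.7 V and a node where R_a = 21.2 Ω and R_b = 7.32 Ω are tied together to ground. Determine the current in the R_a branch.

Parallel bank: R_p = 1/(1/21.2 + 1/7.32) = 5.441 Ω.
V_A = 20.7 × 5.441/6.337 = 17.77 V.
I(R_a) = V_A / R_a = 17.77/21.2 = 0.8384 A.
(Equivalently: I_total = 3.266 A, then current-divider fraction G_k/ΣG = 0.2567.)

I ≈ 0.838 A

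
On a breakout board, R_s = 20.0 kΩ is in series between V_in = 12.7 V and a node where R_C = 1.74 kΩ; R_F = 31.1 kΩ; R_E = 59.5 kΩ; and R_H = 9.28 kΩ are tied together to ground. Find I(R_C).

I ≈ 0.467 mA

Combine the parallel branches: R_p = (1/1.74 + 1/31.1 + 1/59.5 + 1/9.28)⁻¹ = 1.367 kΩ.
V_A = 12.7 × 1.367/21.37 = 0.8126 V.
I(R_C) = V_A / R_C = 0.8126/1.74 = 0.4670 mA.
(Equivalently: I_total = 0.5944 mA, then current-divider fraction G_k/ΣG = 0.7857.)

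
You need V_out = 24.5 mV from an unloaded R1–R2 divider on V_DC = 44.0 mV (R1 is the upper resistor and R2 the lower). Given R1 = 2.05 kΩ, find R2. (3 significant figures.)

R2 ≈ 2.58 kΩ

Required fraction k = V_out/V_DC = 0.5568.
So R2 = R1 · V_out/(V_DC − V_out) = 2.05 × 24.5/(44.0 − 24.5) = 2.05 × 1.256 = 2.576 kΩ.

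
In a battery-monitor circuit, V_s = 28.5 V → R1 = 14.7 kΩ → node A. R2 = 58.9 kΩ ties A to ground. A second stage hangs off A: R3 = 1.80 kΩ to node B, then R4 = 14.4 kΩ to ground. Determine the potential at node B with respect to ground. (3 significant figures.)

V_B ≈ 11.7 V

Looking into the second stage from A: R3 + R4 = 16.20 kΩ appears in parallel with R2.
Effective lower resistance at A: R2 ‖ 16.20 = 12.71 kΩ.
First divider: V_A = V_s · 12.71/(14.7 + 12.71) = 13.21 V.
Then the unloaded second divider: V_B = V_A × R4/(R3+R4) = 13.21 × 0.8889 = 11.74 V.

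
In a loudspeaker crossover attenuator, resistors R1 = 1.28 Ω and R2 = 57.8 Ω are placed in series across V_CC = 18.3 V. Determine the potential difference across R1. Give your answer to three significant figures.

V ≈ 0.396 V

Series total: ΣR = 1.28 + 57.8 = 59.08 Ω.
V = V_CC · R/ΣR = 18.3 × 0.02167 = 0.3965 V.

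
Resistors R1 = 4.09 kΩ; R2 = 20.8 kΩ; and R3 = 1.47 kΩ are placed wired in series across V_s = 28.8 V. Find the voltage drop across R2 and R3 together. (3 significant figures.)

ΣR = 4.09 + 20.8 + 1.47 = 26.36 kΩ.
R_{R2..R3} = 20.8 + 1.47 = 22.27 kΩ.
Voltage divider: V = V_s · (22.27 / 26.36) = 28.8 × 0.8448 = 24.33 V.

V ≈ 24.3 V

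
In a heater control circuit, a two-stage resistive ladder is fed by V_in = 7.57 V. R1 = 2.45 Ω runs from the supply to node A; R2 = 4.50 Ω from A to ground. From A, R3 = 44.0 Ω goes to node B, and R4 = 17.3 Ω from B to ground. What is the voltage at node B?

Node A sees R2 in parallel with the series input of stage 2, R3 + R4 = 61.30 Ω.
Effective lower resistance at A: R2 ‖ 61.30 = 4.192 Ω.
So V_A = 7.57 × 0.6311 = 4.778 V.
Stage 2 is unloaded, so V_B = V_A · R4/(R3+R4) = 4.778 × 17.3/61.30 = 1.348 V.

V_B ≈ 1.35 V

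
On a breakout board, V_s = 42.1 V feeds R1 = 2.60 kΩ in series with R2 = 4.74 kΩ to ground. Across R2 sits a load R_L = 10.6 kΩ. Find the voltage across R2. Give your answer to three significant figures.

V_out ≈ 23.5 V

The load sits in parallel with R2, giving an effective lower resistance R2' = R2·R_L/(R2+R_L) = 3.275 kΩ.
Then V_out = V_s · R2'/(R1 + R2') = 42.1 × 3.275/5.875 = 23.47 V.
(Unloaded it would be 27.2 V; the load pulls it down.)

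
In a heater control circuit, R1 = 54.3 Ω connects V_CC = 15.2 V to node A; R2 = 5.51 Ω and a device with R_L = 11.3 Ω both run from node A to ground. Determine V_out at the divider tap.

First combine the lower leg with the load: R2 ‖ R_L = 3.704 Ω.
Then V_out = V_CC · R2'/(R1 + R2') = 15.2 × 3.704/58.00 = 0.9706 V.
(Unloaded it would be 1.40 V; the load pulls it down.)

V_out ≈ 0.971 V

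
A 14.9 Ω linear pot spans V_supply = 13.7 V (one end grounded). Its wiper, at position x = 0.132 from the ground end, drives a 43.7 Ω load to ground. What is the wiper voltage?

V_out ≈ 1.74 V

Lower segment x·R_p = 1.967 Ω; upper segment (1−x)·R_p = 12.93 Ω.
Lower segment in parallel with the load: 1.967 ‖ 43.7 = 1.882 Ω.
Loaded-divider output: V_out = 13.7 × 0.1270 = 1.740 V.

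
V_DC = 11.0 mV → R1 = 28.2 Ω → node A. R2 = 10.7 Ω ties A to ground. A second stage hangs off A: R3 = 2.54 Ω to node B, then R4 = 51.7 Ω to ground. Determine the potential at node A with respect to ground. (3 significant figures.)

Node A sees R2 in parallel with the series input of stage 2, R3 + R4 = 54.24 Ω.
R2 ‖ (R3+R4) = 8.937 Ω.
So V_A = 11.0 × 0.2406 = 2.647 mV.

V_A ≈ 2.65 mV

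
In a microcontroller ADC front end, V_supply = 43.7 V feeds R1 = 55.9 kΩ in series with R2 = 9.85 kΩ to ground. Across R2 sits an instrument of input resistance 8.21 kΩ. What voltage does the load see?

V_out ≈ 3.24 V

R2 ‖ R_L = (9.85 × 8.21)/(9.85 + 8.21) = 4.478 kΩ.
Now apply the divider: V_out = 43.7 × 0.07416 = 3.241 V.
(Unloaded it would be 6.55 V; the load pulls it down.)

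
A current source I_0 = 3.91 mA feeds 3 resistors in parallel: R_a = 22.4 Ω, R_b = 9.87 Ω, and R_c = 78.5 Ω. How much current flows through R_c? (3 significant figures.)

Total conductance ΣG = 1/22.4 + 1/9.87 + 1/78.5 = 0.1587 (units of 1/Ω).
By the current-divider rule, I = I_0 · G_k/ΣG = 3.91 × 0.08027 = 0.3139 mA.

I ≈ 0.314 mA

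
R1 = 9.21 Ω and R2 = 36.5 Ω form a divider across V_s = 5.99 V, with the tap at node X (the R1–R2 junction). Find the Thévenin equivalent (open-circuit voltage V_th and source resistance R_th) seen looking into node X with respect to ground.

V_th ≈ 4.78 V, R_th ≈ 7.35 Ω

V_th is the unloaded tap voltage: V_s · R2/(R1+R2) = 5.99 × 0.7985 = 4.783 V.
Zeroing V_s shorts the top of R1 to ground, so R_th = R1 ‖ R2 = 7.354 Ω.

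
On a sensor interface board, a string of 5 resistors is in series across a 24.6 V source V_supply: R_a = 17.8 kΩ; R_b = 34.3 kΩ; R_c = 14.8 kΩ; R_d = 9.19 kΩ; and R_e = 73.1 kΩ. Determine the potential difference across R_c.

Series total: ΣR = 17.8 + 34.3 + 14.8 + 9.19 + 73.1 = 149.2 kΩ.
Voltage divider: V = V_supply · (14.80 / 149.2) = 24.6 × 0.09920 = 2.440 V.

V ≈ 2.44 V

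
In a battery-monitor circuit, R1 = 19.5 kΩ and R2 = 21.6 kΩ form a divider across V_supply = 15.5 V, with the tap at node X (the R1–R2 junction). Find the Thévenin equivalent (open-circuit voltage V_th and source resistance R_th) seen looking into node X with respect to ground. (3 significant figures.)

V_th is the unloaded tap voltage: V_supply · R2/(R1+R2) = 15.5 × 0.5255 = 8.146 V.
Looking into X with the source shorted: R_th = R1·R2/(R1+R2) = 19.50 × 21.6/41.10 = 10.25 kΩ.

V_th ≈ 8.15 V, R_th ≈ 10.2 kΩ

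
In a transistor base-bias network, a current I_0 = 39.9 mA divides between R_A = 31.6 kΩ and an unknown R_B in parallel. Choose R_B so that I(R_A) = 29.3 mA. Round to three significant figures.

In a two-way split, I_A/I_0 = R_B/(R_A + R_B).
29.3/39.9 = R_B/(R_A + R_B) → R_B = R_A · (0.7343)/(1 − 0.7343) = 31.6 × 2.764 = 87.35 kΩ.

R_B ≈ 87.3 kΩ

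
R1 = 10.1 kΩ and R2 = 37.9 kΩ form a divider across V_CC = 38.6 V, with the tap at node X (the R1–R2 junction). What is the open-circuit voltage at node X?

Open-circuit (no load on X): V_th = V_CC · R2/(R1 + R2) = 38.6 × 37.9/(10.10 + 37.9) = 30.48 V.

V_th ≈ 30.5 V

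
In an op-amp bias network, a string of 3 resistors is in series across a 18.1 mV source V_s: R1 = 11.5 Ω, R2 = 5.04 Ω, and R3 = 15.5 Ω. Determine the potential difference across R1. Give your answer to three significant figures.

V ≈ 6.50 mV

Series total: ΣR = 11.5 + 5.04 + 15.5 = 32.04 Ω.
Voltage divider: V = V_s · (11.50 / 32.04) = 18.1 × 0.3589 = 6.497 mV.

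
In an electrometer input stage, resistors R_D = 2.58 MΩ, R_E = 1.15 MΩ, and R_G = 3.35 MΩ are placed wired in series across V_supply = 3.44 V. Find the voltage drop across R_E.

V ≈ 0.559 V

ΣR = 2.58 + 1.15 + 3.35 = 7.080 MΩ.
By the voltage-divider rule, V = 3.44 × 1.150/7.080 = 0.5588 V.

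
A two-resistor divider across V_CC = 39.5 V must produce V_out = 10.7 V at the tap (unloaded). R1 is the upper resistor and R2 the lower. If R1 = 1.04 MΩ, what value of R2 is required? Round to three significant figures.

Required fraction k = V_out/V_CC = 0.2709.
R2 = R1 · 0.2709/(1 − 0.2709) = 0.3864 MΩ.

R2 ≈ 0.386 MΩ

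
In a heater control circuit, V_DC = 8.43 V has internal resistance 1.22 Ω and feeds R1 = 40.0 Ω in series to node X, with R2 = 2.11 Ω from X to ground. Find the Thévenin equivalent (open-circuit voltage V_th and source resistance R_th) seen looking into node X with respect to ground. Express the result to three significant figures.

R1' = 1.22 + 40.0 = 41.22 Ω (source resistance + R1).
V_th is the unloaded tap voltage: V_DC · R2/(R1'+R2) = 8.43 × 0.04870 = 0.4105 V.
Looking into X with the source shorted: R_th = R1'·R2/(R1'+R2) = 41.22 × 2.11/43.33 = 2.007 Ω.

V_th ≈ 0.411 V, R_th ≈ 2.01 Ω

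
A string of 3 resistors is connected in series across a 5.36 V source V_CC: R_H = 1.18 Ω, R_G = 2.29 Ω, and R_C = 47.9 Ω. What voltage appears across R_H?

Series total: ΣR = 1.18 + 2.29 + 47.9 = 51.37 Ω.
V = V_CC · R/ΣR = 5.36 × 0.02297 = 0.1231 V.

V ≈ 0.123 V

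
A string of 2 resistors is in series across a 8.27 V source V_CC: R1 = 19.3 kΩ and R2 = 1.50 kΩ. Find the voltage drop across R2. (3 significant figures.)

V ≈ 0.596 V

Series total: ΣR = 19.3 + 1.50 = 20.80 kΩ.
By the voltage-divider rule, V = 8.27 × 1.500/20.80 = 0.5964 V.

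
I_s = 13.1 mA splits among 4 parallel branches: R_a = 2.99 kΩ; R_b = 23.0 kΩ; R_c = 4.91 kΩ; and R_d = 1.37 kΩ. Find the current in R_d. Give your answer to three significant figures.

ΣG = 1/2.99 + 1/23.0 + 1/4.91 + 1/1.37 = 1.312.
By the current-divider rule, I = I_s · G_k/ΣG = 13.1 × 0.5566 = 7.291 mA.

I ≈ 7.29 mA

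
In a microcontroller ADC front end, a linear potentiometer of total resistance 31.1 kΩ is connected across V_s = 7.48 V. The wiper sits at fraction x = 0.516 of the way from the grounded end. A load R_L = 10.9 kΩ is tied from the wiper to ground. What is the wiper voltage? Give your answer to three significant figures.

V_out ≈ 2.25 V

Split the track: R_lower = x·R_p = 16.05 kΩ, R_upper = (1−x)·R_p = 15.05 kΩ.
Lower segment in parallel with the load: 16.05 ‖ 10.9 = 6.491 kΩ.
Loaded-divider output: V_out = 7.48 × 0.3013 = 2.254 V.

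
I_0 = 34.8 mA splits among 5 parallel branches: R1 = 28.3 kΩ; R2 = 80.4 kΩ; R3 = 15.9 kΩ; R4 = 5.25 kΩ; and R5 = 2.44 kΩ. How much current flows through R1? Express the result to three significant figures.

Total conductance ΣG = 1/28.3 + 1/80.4 + 1/15.9 + 1/5.25 + 1/2.44 = 0.7110 (units of 1/kΩ).
By the current-divider rule, I = I_0 · G_k/ΣG = 34.8 × 0.04970 = 1.730 mA.

I ≈ 1.73 mA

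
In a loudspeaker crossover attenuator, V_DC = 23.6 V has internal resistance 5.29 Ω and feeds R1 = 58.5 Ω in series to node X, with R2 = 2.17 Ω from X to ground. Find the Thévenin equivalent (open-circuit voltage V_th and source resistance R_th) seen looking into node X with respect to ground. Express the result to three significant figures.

V_th ≈ 0.776 V, R_th ≈ 2.10 Ω

R1' = 5.29 + 58.5 = 63.79 Ω (source resistance + R1).
Open-circuit (no load on X): V_th = V_DC · R2/(R1' + R2) = 23.6 × 2.17/(63.79 + 2.17) = 0.7764 V.
With V_DC suppressed (replaced by a short), R_th = R1' ‖ R2 = (63.79 × 2.17)/(63.79 + 2.17) = 2.099 Ω.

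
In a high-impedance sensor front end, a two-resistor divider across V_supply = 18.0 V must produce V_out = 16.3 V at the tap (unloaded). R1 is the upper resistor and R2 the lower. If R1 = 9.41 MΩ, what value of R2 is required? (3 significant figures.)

R2 ≈ 90.2 MΩ

V_out/V_supply = R2/(R1+R2) = 0.9056.
R2 = R1 · 0.9056/(1 − 0.9056) = 90.23 MΩ.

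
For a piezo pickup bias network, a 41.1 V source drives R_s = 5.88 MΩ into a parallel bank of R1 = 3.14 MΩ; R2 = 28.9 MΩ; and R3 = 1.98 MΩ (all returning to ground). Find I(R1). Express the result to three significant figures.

I ≈ 2.17 µA

Equivalent of the parallel group: R_p = 1.165 MΩ.
Node voltage V_A = V_DC · R_p/(R_s + R_p) = 41.1 × 0.1654 = 6.798 V.
Branch current I = V_A/R1 = 6.798/3.14 = 2.165 µA.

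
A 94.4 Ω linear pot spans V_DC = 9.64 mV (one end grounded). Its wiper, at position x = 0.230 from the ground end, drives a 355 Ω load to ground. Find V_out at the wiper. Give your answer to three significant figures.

V_out ≈ 2.12 mV

The pot divides into 72.69 Ω above the wiper and 21.71 Ω below.
(x·R_p) ‖ R_L = 20.46 Ω.
V_out = 9.64 × 20.46/(72.69 + 20.46) = 2.117 mV.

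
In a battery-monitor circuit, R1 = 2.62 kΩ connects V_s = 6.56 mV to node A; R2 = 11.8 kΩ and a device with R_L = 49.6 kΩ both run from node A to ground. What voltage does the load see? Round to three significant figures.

R2 ‖ R_L = (11.8 × 49.6)/(11.8 + 49.6) = 9.532 kΩ.
Voltage divider with the loaded lower leg: V_out = 6.56 × 9.532/(2.62 + 9.532) = 6.56 × 0.7844 = 5.146 mV.

V_out ≈ 5.15 mV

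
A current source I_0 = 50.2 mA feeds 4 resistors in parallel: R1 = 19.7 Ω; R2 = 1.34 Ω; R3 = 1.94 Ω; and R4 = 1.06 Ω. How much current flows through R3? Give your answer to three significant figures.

Conductances: ΣG = 1/19.7 + 1/1.34 + 1/1.94 + 1/1.06 = 2.256 (1/Ω).
R3 takes the fraction G_k/ΣG = 0.5155/2.256 = 0.2285, so I = 50.2 × 0.2285 = 11.47 mA.

I ≈ 11.5 mA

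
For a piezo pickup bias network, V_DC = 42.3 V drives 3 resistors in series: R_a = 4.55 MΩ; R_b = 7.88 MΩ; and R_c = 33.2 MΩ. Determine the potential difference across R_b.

Total series resistance ΣR = 4.55 + 7.88 + 33.2 = 45.63 MΩ.
By the voltage-divider rule, V = 42.3 × 7.880/45.63 = 7.305 V.

V ≈ 7.30 V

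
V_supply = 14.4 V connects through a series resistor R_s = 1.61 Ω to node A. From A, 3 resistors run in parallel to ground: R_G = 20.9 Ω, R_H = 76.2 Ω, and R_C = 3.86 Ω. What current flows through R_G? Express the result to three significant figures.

I ≈ 0.455 A

Equivalent of the parallel group: R_p = 3.125 Ω.
V_A = 14.4 × 3.125/4.735 = 9.503 V.
Branch current I = V_A/R_G = 9.503/20.9 = 0.4547 A.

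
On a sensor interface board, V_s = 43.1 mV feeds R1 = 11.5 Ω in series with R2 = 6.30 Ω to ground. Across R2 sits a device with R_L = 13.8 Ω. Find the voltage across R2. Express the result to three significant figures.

First combine the lower leg with the load: R2 ‖ R_L = 4.325 Ω.
Then V_out = V_s · R2'/(R1 + R2') = 43.1 × 4.325/15.83 = 11.78 mV.

V_out ≈ 11.8 mV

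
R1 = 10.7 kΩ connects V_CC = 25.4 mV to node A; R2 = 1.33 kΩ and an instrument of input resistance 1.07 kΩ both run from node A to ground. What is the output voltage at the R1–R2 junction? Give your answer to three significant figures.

V_out ≈ 1.33 mV

First combine the lower leg with the load: R2 ‖ R_L = 0.5930 kΩ.
Voltage divider with the loaded lower leg: V_out = 25.4 × 0.5930/(10.7 + 0.5930) = 25.4 × 0.05251 = 1.334 mV.
(Unloaded it would be 2.81 mV; the load pulls it down.)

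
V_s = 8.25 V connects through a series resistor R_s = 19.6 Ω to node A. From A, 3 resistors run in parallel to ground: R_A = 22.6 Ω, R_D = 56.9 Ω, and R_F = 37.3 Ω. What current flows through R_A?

Parallel bank: R_p = 1/(1/22.6 + 1/56.9 + 1/37.3) = 11.28 Ω.
V_A = 8.25 × 11.28/30.88 = 3.014 V.
Branch current I = V_A/R_A = 3.014/22.6 = 0.1334 A.
(Equivalently: I_total = 0.2671 A, then current-divider fraction G_k/ΣG = 0.4992.)

I ≈ 0.133 A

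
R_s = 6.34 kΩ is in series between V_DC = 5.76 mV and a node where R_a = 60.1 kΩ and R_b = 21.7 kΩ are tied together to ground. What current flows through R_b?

I ≈ 0.190 µA

Parallel bank: R_p = 1/(1/60.1 + 1/21.7) = 15.94 kΩ.
Node voltage V_A = V_DC · R_p/(R_s + R_p) = 5.76 × 0.7155 = 4.121 mV.
I(R_b) = V_A / R_b = 4.121/21.7 = 0.1899 µA.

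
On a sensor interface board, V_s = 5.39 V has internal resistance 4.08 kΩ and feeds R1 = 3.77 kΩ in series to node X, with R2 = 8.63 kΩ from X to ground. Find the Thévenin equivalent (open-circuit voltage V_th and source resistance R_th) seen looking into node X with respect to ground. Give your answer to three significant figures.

V_th ≈ 2.82 V, R_th ≈ 4.11 kΩ

R1' = 4.08 + 3.77 = 7.850 kΩ (source resistance + R1).
With X open, the divider is unloaded: V_th = 5.39 × 8.63/16.48 = 2.823 V.
Zeroing V_s shorts the top of R1' to ground, so R_th = R1' ‖ R2 = 4.111 kΩ.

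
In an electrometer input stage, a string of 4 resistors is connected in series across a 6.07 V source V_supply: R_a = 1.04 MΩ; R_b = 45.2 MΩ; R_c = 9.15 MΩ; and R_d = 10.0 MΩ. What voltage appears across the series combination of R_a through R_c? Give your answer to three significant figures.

V ≈ 5.14 V

ΣR = 1.04 + 45.2 + 9.15 + 10.0 = 65.39 MΩ.
R_{R_a..R_c} = 1.04 + 45.2 + 9.15 = 55.39 MΩ.
V = V_supply · R/ΣR = 6.07 × 0.8471 = 5.142 V.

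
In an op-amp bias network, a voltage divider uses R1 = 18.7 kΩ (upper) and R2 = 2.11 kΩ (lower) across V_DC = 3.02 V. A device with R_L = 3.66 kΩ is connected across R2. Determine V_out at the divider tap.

V_out ≈ 0.202 V

The load sits in parallel with R2, giving an effective lower resistance R2' = R2·R_L/(R2+R_L) = 1.338 kΩ.
Then V_out = V_DC · R2'/(R1 + R2') = 3.02 × 1.338/20.04 = 0.2017 V.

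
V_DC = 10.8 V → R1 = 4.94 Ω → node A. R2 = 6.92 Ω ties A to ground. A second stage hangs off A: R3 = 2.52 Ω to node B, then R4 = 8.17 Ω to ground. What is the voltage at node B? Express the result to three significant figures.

The second stage (R3 + R4 = 10.69 Ω) loads node A in parallel with R2.
R2 ‖ (R3+R4) = 4.201 Ω.
V_A = 10.8 × 4.201/(4.94 + 4.201) = 4.963 V.
V_B = V_A × 0.7643 = 3.793 V.

V_B ≈ 3.79 V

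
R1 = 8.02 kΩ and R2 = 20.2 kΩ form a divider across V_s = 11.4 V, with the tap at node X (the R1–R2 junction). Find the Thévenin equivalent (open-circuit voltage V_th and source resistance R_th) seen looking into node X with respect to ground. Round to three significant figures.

V_th is the unloaded tap voltage: V_s · R2/(R1+R2) = 11.4 × 0.7158 = 8.160 V.
With V_s suppressed (replaced by a short), R_th = R1 ‖ R2 = (8.020 × 20.2)/(8.020 + 20.2) = 5.741 kΩ.

V_th ≈ 8.16 V, R_th ≈ 5.74 kΩ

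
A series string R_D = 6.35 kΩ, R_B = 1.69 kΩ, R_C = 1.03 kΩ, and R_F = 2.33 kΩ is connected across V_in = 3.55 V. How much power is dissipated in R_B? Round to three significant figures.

The common current is I = 3.55/11.40 = 0.3114 mA.
P = I²R = 0.09697 × 1.69 = 0.1639 mW.

P ≈ 0.164 mW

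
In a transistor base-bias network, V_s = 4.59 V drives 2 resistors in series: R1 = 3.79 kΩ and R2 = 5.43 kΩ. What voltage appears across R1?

Total series resistance ΣR = 3.79 + 5.43 = 9.220 kΩ.
By the voltage-divider rule, V = 4.59 × 3.790/9.220 = 1.887 V.

V ≈ 1.89 V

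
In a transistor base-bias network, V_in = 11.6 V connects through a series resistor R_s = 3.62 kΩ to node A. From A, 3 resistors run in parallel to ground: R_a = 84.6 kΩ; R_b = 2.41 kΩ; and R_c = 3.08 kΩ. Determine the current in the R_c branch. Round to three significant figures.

I ≈ 1.01 mA

Combine the parallel branches: R_p = (1/84.6 + 1/2.41 + 1/3.08)⁻¹ = 1.331 kΩ.
Node voltage V_A = V_in · R_p/(R_s + R_p) = 11.6 × 0.2688 = 3.118 V.
I(R_c) = V_A / R_c = 3.118/3.08 = 1.012 mA.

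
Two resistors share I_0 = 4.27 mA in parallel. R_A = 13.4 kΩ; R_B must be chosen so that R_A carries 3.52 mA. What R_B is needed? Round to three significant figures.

R_B ≈ 62.9 kΩ

The fraction through R_A equals R_B/(R_A+R_B).
3.52/4.27 = R_B/(R_A + R_B) → R_B = R_A · (0.8244)/(1 − 0.8244) = 13.4 × 4.693 = 62.89 kΩ.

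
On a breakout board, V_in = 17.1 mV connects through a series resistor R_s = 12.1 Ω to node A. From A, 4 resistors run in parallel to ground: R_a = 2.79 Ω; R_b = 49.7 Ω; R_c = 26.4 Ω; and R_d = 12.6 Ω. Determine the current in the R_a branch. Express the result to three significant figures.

I ≈ 0.876 mA

Equivalent of the parallel group: R_p = 2.017 Ω.
V_A = 17.1 × 2.017/14.12 = 2.443 mV.
Branch current I = V_A/R_a = 2.443/2.79 = 0.8757 mA.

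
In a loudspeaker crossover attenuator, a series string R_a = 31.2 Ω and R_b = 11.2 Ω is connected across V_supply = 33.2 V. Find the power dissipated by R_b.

P ≈ 6.87 W

Series current I = V_supply/ΣR = 33.2/42.40 = 0.7830 A.
V(R_b) = I·R = 8.770 V; P = V·I = 8.770 × 0.7830 = 6.867 W.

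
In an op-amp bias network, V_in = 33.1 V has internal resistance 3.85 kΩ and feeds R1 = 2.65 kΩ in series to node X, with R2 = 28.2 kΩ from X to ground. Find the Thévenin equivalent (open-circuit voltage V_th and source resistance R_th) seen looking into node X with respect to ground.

V_th ≈ 26.9 V, R_th ≈ 5.28 kΩ

R1' = 3.85 + 2.65 = 6.500 kΩ (source resistance + R1).
V_th is the unloaded tap voltage: V_in · R2/(R1'+R2) = 33.1 × 0.8127 = 26.90 V.
Zeroing V_in shorts the top of R1' to ground, so R_th = R1' ‖ R2 = 5.282 kΩ.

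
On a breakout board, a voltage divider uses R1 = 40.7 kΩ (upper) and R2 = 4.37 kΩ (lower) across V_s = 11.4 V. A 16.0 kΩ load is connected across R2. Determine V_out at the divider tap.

The load sits in parallel with R2, giving an effective lower resistance R2' = R2·R_L/(R2+R_L) = 3.432 kΩ.
Now apply the divider: V_out = 11.4 × 0.07778 = 0.8867 V.

V_out ≈ 0.887 V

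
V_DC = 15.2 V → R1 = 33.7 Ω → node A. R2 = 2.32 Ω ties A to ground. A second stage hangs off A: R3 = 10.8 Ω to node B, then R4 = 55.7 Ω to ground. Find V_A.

Node A sees R2 in parallel with the series input of stage 2, R3 + R4 = 66.50 Ω.
Effective lower resistance at A: R2 ‖ 66.50 = 2.242 Ω.
So V_A = 15.2 × 0.06237 = 0.9481 V.

V_A ≈ 0.948 V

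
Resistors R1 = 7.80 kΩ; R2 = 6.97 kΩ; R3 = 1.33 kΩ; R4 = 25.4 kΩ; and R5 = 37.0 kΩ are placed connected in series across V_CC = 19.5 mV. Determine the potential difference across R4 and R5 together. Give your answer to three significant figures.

ΣR = 7.80 + 6.97 + 1.33 + 25.4 + 37.0 = 78.50 kΩ.
R_{R4..R5} = 25.4 + 37.0 = 62.40 kΩ.
V = V_CC · R/ΣR = 19.5 × 0.7949 = 15.50 mV.

V ≈ 15.5 mV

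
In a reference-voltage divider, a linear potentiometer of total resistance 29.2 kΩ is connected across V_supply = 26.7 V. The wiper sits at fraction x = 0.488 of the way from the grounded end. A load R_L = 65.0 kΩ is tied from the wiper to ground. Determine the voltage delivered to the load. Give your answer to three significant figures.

Split the track: R_lower = x·R_p = 14.25 kΩ, R_upper = (1−x)·R_p = 14.95 kΩ.
(x·R_p) ‖ R_L = 11.69 kΩ.
Then V_out = V_supply · 11.69/(14.95 + 11.69) = 11.71 V.
(Unloaded: V_out = x·V_supply = 13.0 V.)

V_out ≈ 11.7 V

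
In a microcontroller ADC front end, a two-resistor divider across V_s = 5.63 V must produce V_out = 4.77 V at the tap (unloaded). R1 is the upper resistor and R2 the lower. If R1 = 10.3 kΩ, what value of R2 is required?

The divider ratio is R2/(R1+R2) = 4.77/5.63 = 0.8472.
Rearranging, R2 = R1·k/(1−k) = 10.3 × 5.547 = 57.13 kΩ.

R2 ≈ 57.1 kΩ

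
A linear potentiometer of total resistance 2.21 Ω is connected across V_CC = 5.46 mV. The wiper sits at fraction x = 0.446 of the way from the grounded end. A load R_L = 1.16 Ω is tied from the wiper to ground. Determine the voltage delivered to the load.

V_out ≈ 1.66 mV

The pot divides into 1.224 Ω above the wiper and 0.9857 Ω below.
R_L loads the lower segment: effective lower R = 0.5329 Ω.
Then V_out = V_CC · 0.5329/(1.224 + 0.5329) = 1.656 mV.
(Unloaded: V_out = x·V_CC = 2.44 mV.)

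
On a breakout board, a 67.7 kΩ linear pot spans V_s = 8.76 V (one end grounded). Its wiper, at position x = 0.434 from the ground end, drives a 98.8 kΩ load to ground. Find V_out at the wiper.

Split the track: R_lower = x·R_p = 29.38 kΩ, R_upper = (1−x)·R_p = 38.32 kΩ.
R_L loads the lower segment: effective lower R = 22.65 kΩ.
Loaded-divider output: V_out = 8.76 × 0.3715 = 3.254 V.

V_out ≈ 3.25 V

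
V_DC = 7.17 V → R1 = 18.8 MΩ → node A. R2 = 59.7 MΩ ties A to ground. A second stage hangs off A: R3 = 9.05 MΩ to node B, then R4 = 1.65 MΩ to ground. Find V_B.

V_B ≈ 0.360 V

Node A sees R2 in parallel with the series input of stage 2, R3 + R4 = 10.70 MΩ.
Effective lower resistance at A: R2 ‖ 10.70 = 9.074 MΩ.
V_A = 7.17 × 9.074/(18.8 + 9.074) = 2.334 V.
Stage 2 is unloaded, so V_B = V_A · R4/(R3+R4) = 2.334 × 1.65/10.70 = 0.3599 V.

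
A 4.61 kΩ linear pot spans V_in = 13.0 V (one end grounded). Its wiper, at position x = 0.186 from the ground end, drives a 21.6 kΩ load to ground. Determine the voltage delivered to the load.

V_out ≈ 2.34 V

The pot divides into 3.753 kΩ above the wiper and 0.8575 kΩ below.
Lower segment in parallel with the load: 0.8575 ‖ 21.6 = 0.8247 kΩ.
Then V_out = V_in · 0.8247/(3.753 + 0.8247) = 2.342 V.
(Unloaded: V_out = x·V_in = 2.42 V.)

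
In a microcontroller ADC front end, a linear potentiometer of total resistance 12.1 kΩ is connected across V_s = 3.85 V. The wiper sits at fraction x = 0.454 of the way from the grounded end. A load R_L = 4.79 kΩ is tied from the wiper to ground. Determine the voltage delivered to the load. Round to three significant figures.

Lower segment x·R_p = 5.493 kΩ; upper segment (1−x)·R_p = 6.607 kΩ.
Lower segment in parallel with the load: 5.493 ‖ 4.79 = 2.559 kΩ.
Then V_out = V_s · 2.559/(6.607 + 2.559) = 1.075 V.

V_out ≈ 1.07 V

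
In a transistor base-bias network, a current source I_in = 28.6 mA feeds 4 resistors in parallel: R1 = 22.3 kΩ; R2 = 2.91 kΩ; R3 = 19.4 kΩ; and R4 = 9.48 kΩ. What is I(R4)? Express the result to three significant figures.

I ≈ 5.53 mA

Total conductance ΣG = 1/22.3 + 1/2.91 + 1/19.4 + 1/9.48 = 0.5455 (units of 1/kΩ).
Current divider: I(R4) = I_in · G_k/ΣG = 28.6 × (0.1055/0.5455) = 28.6 × 0.1934 = 5.530 mA.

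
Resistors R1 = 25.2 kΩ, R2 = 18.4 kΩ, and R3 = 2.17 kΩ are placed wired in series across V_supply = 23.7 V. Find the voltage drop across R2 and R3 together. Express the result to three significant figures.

V ≈ 10.7 V

Series total: ΣR = 25.2 + 18.4 + 2.17 = 45.77 kΩ.
R_{R2..R3} = 18.4 + 2.17 = 20.57 kΩ.
V = V_supply · R/ΣR = 23.7 × 0.4494 = 10.65 V.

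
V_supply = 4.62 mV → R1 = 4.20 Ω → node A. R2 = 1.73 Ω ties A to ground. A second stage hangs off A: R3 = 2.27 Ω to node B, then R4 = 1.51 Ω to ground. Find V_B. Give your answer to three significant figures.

V_B ≈ 0.407 mV

Node A sees R2 in parallel with the series input of stage 2, R3 + R4 = 3.780 Ω.
R2 ‖ (R3+R4) = 1.187 Ω.
So V_A = 4.62 × 0.2203 = 1.018 mV.
V_B = V_A × 0.3995 = 0.4066 mV.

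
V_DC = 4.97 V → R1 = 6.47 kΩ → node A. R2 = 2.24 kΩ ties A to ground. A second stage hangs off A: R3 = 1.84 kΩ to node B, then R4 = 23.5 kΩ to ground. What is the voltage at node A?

V_A ≈ 1.20 V

Looking into the second stage from A: R3 + R4 = 25.34 kΩ appears in parallel with R2.
Effective lower resistance at A: R2 ‖ 25.34 = 2.058 kΩ.
V_A = 4.97 × 2.058/(6.47 + 2.058) = 1.199 V.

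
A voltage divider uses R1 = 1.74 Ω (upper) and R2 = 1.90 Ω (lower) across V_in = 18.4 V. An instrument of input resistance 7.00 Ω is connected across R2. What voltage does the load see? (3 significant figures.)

V_out ≈ 8.50 V

First combine the lower leg with the load: R2 ‖ R_L = 1.494 Ω.
Voltage divider with the loaded lower leg: V_out = 18.4 × 1.494/(1.74 + 1.494) = 18.4 × 0.4620 = 8.501 V.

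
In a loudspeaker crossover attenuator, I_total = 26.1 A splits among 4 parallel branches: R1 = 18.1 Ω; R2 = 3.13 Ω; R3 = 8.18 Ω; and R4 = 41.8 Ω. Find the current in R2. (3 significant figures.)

Conductances: ΣG = 1/18.1 + 1/3.13 + 1/8.18 + 1/41.8 = 0.5209 (1/Ω).
By the current-divider rule, I = I_total · G_k/ΣG = 26.1 × 0.6133 = 16.01 A.

I ≈ 16.0 A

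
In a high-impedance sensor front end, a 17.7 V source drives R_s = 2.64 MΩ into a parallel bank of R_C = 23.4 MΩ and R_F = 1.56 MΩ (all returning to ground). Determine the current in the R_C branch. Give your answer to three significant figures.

I ≈ 0.270 µA

Combine the parallel branches: R_p = (1/23.4 + 1/1.56)⁻¹ = 1.463 MΩ.
Node voltage V_A = V_supply · R_p/(R_s + R_p) = 17.7 × 0.3565 = 6.310 V.
Branch current I = V_A/R_C = 6.310/23.4 = 0.2697 µA.
(Equivalently: I_total = 4.314 µA, then current-divider fraction G_k/ΣG = 0.06250.)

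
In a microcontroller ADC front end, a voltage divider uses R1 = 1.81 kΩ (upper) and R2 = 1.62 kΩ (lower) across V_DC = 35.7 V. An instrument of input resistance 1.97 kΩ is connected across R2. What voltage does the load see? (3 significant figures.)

First combine the lower leg with the load: R2 ‖ R_L = 0.8890 kΩ.
Then V_out = V_DC · R2'/(R1 + R2') = 35.7 × 0.8890/2.699 = 11.76 V.
(Unloaded it would be 16.9 V; the load pulls it down.)

V_out ≈ 11.8 V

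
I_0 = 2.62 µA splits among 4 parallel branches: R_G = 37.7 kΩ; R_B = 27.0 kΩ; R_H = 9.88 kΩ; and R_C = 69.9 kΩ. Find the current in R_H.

ΣG = 1/37.7 + 1/27.0 + 1/9.88 + 1/69.9 = 0.1791.
Current divider: I(R_H) = I_0 · G_k/ΣG = 2.62 × (0.1012/0.1791) = 2.62 × 0.5652 = 1.481 µA.

I ≈ 1.48 µA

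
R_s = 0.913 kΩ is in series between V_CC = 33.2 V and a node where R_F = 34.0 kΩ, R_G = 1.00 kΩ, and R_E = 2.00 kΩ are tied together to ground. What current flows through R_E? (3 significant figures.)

Parallel bank: R_p = 1/(1/34.0 + 1/1.00 + 1/2.00) = 0.6538 kΩ.
V_A by voltage divider: V_A = 33.2 × 0.6538/(0.913 + 0.6538) = 13.85 V.
I(R_E) = V_A / R_E = 13.85/2.00 = 6.927 mA.

I ≈ 6.93 mA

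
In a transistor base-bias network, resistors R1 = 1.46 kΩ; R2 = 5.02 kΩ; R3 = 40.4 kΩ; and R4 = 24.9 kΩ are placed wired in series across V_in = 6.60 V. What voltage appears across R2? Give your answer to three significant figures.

V ≈ 0.462 V

ΣR = 1.46 + 5.02 + 40.4 + 24.9 = 71.78 kΩ.
Voltage divider: V = V_in · (5.020 / 71.78) = 6.60 × 0.06994 = 0.4616 V.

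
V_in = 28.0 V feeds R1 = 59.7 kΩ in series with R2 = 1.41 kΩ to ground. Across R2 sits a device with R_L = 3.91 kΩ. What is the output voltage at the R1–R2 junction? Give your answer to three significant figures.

First combine the lower leg with the load: R2 ‖ R_L = 1.036 kΩ.
Voltage divider with the loaded lower leg: V_out = 28.0 × 1.036/(59.7 + 1.036) = 28.0 × 0.01706 = 0.4777 V.
(Unloaded it would be 0.646 V; the load pulls it down.)

V_out ≈ 0.478 V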